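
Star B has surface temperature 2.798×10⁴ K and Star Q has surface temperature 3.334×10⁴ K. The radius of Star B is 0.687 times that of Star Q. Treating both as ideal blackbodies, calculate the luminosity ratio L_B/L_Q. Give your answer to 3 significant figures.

L ∝ R²T⁴, so L_B/L_Q = (R_B/R_Q)²(T_B/T_Q)⁴ = (0.687)² × (2.798×10⁴/3.334×10⁴)⁴ = 0.471969 × 0.496053 = 0.234.

L_B/L_Q ≈ 0.234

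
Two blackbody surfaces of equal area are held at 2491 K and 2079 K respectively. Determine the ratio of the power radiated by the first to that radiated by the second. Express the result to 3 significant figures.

P₁/P₂ ≈ 2.06

With equal areas, P₁/P₂ = (T₁/T₂)⁴ = (2491/2079)⁴ = 2.06.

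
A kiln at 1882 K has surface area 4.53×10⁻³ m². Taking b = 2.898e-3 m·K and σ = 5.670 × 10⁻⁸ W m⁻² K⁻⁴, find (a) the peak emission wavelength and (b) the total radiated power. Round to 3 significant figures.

(a) λ_max = b/T = 2.898×10⁻³/1882 = 1.540×10⁻⁶ m = 1.54 μm.
Area A = 4.53×10⁻³ m².
(b) P = σAT⁴ = 5.670×10⁻⁸×4.53×10⁻³×(1882)⁴ = 3.22×10³ W.

λ_max ≈ 1.54 μm; P ≈ 3.22×10³ W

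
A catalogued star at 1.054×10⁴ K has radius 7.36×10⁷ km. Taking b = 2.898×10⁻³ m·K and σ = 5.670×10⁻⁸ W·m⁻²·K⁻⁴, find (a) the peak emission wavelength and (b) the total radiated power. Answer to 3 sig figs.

λ_max ≈ 275 nm; P ≈ 4.76×10³¹ W

(a) λ_max = b/T = 2.898×10⁻³/1.054×10⁴ = 2.750×10⁻⁷ m = 275 nm.
Surface area A = 4πR² = 4π(7.36×10¹⁰ m)² = 6.80715×10²² m².
(b) P = σAT⁴ = 5.670×10⁻⁸×6.80715×10²²×(1.054×10⁴)⁴ = 4.76×10³¹ W.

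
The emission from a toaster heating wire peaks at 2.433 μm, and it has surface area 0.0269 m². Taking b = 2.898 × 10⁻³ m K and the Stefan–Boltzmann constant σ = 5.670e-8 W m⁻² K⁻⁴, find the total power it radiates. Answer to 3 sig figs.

Wien's law: T = b/λ_max = 2.898×10⁻³/2.433×10⁻⁶ = 1191.12 K.
Area A = 0.0269 m².
Then P = σAT⁴ = 5.670×10⁻⁸×0.0269×(1191.12)⁴ = 3.07×10³ W.

P ≈ 3.07×10³ W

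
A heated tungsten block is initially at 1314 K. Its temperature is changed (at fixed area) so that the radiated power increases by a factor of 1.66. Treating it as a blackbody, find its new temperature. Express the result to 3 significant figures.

P ∝ T⁴, so T₂/T₁ = (P₂/P₁)^(1/4) = (1.66)^(1/4) = 1.13508.
T₂ = 1314 × 1.13508 = 1.49×10³ K.

T₂ ≈ 1.49×10³ K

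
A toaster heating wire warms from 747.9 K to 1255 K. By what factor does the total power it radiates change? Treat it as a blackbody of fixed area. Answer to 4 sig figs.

P ∝ T⁴, so P₂/P₁ = (T₂/T₁)⁴ = (1255/747.9)⁴ = (1.67803)⁴ = 7.929.

P₂/P₁ ≈ 7.929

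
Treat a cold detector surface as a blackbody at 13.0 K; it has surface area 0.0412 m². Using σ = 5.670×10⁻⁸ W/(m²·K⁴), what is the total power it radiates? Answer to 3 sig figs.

Area A = 0.0412 m².
P = σAT⁴ = 5.670×10⁻⁸ × 0.0412 × (13.0)⁴ = 6.67×10⁻⁵ W.

P ≈ 6.67×10⁻⁵ W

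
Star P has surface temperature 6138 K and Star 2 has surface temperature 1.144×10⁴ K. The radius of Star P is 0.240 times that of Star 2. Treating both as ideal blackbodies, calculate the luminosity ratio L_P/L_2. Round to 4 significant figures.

L_P/L_2 ≈ 4.773×10⁻³

L ∝ R²T⁴, so L_P/L_2 = (R_P/R_2)²(T_P/T_2)⁴ = (0.240)² × (6138/1.144×10⁴)⁴ = 0.0576 × 0.0828712 = 4.773×10⁻³.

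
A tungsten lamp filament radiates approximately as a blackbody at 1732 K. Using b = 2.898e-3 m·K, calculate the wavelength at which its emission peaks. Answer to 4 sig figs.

Wien's displacement law: λ_max = b/T = (2.898×10⁻³ m·K)/(1732 K) = 1.6732×10⁻⁶ m.
That is 1.673 μm, in the infrared range.

λ_max ≈ 1.673 μm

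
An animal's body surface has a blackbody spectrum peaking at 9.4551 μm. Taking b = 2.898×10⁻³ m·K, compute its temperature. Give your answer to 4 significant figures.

T ≈ 306.5 K

Wien's law gives T = b/λ_max = (2.898×10⁻³ m·K)/(9.4551×10⁻⁶ m) = 306.5 K.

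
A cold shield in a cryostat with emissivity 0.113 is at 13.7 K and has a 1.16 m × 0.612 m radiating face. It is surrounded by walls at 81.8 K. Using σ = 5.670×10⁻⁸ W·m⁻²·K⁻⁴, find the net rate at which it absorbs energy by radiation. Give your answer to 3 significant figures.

Area A = 1.16 × 0.612 = 0.70992 m².
Net radiated power P_net = εσA(T⁴ − T₀⁴) = 0.113×5.670×10⁻⁸×0.70992×(13.7⁴ − 81.8⁴).
T⁴ − T₀⁴ = 35227.5 − 4.47727×10⁷ = -4.47375×10⁷ K⁴, so P_net = -0.203 W — negative, meaning a net gain of 0.203 W.

Net gain ≈ 0.203 W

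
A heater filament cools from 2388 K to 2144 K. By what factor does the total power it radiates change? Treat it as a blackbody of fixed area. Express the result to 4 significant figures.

P ∝ T⁴, so P₂/P₁ = (T₂/T₁)⁴ = (2144/2388)⁴ = (0.897822)⁴ = 0.6498.

P₂/P₁ ≈ 0.6498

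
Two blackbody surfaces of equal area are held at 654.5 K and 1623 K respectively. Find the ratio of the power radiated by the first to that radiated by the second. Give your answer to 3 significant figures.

With equal areas, P₁/P₂ = (T₁/T₂)⁴ = (654.5/1623)⁴ = 0.0264.

P₁/P₂ ≈ 0.0264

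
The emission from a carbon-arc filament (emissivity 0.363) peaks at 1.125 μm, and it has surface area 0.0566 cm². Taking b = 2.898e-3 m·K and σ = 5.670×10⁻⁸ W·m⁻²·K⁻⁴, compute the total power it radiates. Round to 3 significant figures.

P ≈ 5.13 W

Wien's law: T = b/λ_max = 2.898×10⁻³/1.125×10⁻⁶ = 2576.00 K.
Area A = 0.0566 cm² = 5.66×10⁻⁶ m².
Then P = εσAT⁴ = 0.363×5.670×10⁻⁸×5.66×10⁻⁶×(2576.00)⁴ = 5.13 W.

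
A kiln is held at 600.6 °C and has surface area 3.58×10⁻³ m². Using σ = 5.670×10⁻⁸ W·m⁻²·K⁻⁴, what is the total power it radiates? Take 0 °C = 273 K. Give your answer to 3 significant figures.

T = 600.6 °C + 273 = 873.6 K.
Area A = 3.58×10⁻³ m².
P = σAT⁴ = 5.670×10⁻⁸ × 3.58×10⁻³ × (873.6)⁴ = 118 W.

P ≈ 118 W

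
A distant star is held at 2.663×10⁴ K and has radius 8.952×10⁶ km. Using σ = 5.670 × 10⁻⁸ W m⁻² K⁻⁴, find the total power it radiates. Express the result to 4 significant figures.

Surface area A = 4πR² = 4π(8.952×10⁹ m)² = 1.00705×10²¹ m².
P = σAT⁴ = 5.670×10⁻⁸ × 1.00705×10²¹ × (2.663×10⁴)⁴ = 2.872×10³¹ W.

P ≈ 2.872×10³¹ W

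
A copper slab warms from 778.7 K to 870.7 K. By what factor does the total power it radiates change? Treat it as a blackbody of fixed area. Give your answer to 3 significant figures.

P ∝ T⁴, so P₂/P₁ = (T₂/T₁)⁴ = (870.7/778.7)⁴ = (1.11815)⁴ = 1.56.

P₂/P₁ ≈ 1.56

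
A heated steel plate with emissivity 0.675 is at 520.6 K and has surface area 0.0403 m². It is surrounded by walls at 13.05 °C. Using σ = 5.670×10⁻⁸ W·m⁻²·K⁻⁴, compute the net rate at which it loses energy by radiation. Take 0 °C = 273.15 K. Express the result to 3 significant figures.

Net loss ≈ 103 W

Surroundings: T = 13.05 °C + 273.15 = 286.20 K.
Area A = 0.0403 m².
Net radiated power P_net = εσA(T⁴ − T₀⁴) = 0.675×5.670×10⁻⁸×0.0403×(520.6⁴ − 286.20⁴).
T⁴ − T₀⁴ = 7.34542×10¹⁰ − 6.70932×10⁹ = 6.67449×10¹⁰ K⁴, so P_net = 103 W.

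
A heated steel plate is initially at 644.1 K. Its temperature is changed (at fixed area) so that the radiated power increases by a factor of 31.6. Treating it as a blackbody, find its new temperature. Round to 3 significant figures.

T₂ ≈ 1.53×10³ K

P ∝ T⁴, so T₂/T₁ = (P₂/P₁)^(1/4) = (31.6)^(1/4) = 2.37095.
T₂ = 644.1 × 2.37095 = 1.53×10³ K.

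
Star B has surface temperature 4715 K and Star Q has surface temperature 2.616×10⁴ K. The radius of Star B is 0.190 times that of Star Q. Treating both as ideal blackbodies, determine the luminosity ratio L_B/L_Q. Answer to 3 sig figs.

L_B/L_Q ≈ 3.81×10⁻⁵

L ∝ R²T⁴, so L_B/L_Q = (R_B/R_Q)²(T_B/T_Q)⁴ = (0.190)² × (4715/2.616×10⁴)⁴ = 0.0361 × 1.05530×10⁻³ = 3.81×10⁻⁵.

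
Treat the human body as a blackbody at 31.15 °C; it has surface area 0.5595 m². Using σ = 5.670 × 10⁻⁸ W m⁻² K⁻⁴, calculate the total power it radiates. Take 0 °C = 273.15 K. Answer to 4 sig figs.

P ≈ 272.0 W

T = 31.15 °C + 273.15 = 304.30 K.
Area A = 0.5595 m².
P = σAT⁴ = 5.670×10⁻⁸ × 0.5595 × (304.30)⁴ = 272.0 W.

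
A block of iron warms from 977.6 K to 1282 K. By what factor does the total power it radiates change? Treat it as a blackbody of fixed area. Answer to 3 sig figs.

P₂/P₁ ≈ 2.96

P ∝ T⁴, so P₂/P₁ = (T₂/T₁)⁴ = (1282/977.6)⁴ = (1.31137)⁴ = 2.96.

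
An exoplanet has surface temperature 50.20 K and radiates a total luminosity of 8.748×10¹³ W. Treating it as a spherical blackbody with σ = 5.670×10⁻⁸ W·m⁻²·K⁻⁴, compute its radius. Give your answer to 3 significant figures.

L = 4πR²σT⁴ ⇒ R = √(L/(4πσT⁴)).
σT⁴ = 0.360079 W/m², so R = √(8.748×10¹³/(4π×0.360079)) = 4.40×10⁶ m.

R ≈ 4.40×10⁶ m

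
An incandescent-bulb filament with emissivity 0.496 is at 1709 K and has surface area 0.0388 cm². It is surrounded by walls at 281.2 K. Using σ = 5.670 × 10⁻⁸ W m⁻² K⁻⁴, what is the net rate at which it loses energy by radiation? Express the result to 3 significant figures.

Net loss ≈ 0.930 W

Area A = 0.0388 cm² = 3.88×10⁻⁶ m².
Net radiated power P_net = εσA(T⁴ − T₀⁴) = 0.496×5.670×10⁻⁸×3.88×10⁻⁶×(1709⁴ − 281.2⁴).
T⁴ − T₀⁴ = 8.53038×10¹² − 6.25261×10⁹ = 8.52413×10¹² K⁴, so P_net = 0.930 W.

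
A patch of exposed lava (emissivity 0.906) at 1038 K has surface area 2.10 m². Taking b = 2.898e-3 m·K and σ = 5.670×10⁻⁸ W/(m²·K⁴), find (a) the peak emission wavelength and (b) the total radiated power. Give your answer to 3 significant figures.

(a) λ_max = b/T = 2.898×10⁻³/1038 = 2.792×10⁻⁶ m = 2.79×10³ nm.
Area A = 2.10 m².
(b) P = εσAT⁴ = 0.906×5.670×10⁻⁸×2.10×(1038)⁴ = 1.25×10⁵ W.

λ_max ≈ 2.79×10³ nm; P ≈ 1.25×10⁵ W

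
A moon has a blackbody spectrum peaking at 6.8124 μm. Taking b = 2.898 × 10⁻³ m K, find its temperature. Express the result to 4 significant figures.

T ≈ 425.4 K

Wien's law gives T = b/λ_max = (2.898×10⁻³ m·K)/(6.8124×10⁻⁶ m) = 425.4 K.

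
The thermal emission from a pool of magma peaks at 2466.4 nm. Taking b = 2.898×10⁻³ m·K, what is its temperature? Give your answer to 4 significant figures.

T ≈ 1175 K

Wien's law gives T = b/λ_max = (2.898×10⁻³ m·K)/(2.4664×10⁻⁶ m) = 1175 K.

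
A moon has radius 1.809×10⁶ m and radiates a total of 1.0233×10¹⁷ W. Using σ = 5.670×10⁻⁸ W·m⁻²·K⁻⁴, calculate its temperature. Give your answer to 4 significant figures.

Surface area A = 4πR² = 4π(1.809×10⁶ m)² = 4.11232×10¹³ m².
P = σAT⁴ ⇒ T = (P/(σA))^(1/4) = (1.0233×10¹⁷/(5.670×10⁻⁸×4.11232×10¹³))^(1/4) = 457.7 K.

T ≈ 457.7 K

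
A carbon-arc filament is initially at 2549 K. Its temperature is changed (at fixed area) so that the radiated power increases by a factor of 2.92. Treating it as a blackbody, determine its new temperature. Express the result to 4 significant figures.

P ∝ T⁴, so T₂/T₁ = (P₂/P₁)^(1/4) = (2.92)^(1/4) = 1.30721.
T₂ = 2549 × 1.30721 = 3332 K.

T₂ ≈ 3332 K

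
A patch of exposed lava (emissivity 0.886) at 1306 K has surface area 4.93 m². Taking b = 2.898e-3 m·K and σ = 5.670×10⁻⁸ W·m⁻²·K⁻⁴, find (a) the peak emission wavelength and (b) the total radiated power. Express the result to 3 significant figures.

λ_max ≈ 2.22×10³ nm; P ≈ 7.21×10⁵ W

(a) λ_max = b/T = 2.898×10⁻³/1306 = 2.219×10⁻⁶ m = 2.22×10³ nm.
Area A = 4.93 m².
(b) P = εσAT⁴ = 0.886×5.670×10⁻⁸×4.93×(1306)⁴ = 7.21×10⁵ W.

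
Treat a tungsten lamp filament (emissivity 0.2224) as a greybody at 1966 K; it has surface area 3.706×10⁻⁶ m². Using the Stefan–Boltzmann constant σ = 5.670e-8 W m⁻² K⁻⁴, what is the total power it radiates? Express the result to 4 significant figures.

P ≈ 0.6982 W

Area A = 3.706×10⁻⁶ m².
P = εσAT⁴ = 0.2224 × 5.670×10⁻⁸ × 3.706×10⁻⁶ × (1966)⁴ = 0.6982 W.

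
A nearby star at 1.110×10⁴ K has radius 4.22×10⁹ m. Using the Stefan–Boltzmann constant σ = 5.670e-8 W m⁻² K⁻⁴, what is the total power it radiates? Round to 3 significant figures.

Surface area A = 4πR² = 4π(4.22×10⁹ m)² = 2.23787×10²⁰ m².
P = σAT⁴ = 5.670×10⁻⁸ × 2.23787×10²⁰ × (1.110×10⁴)⁴ = 1.93×10²⁹ W.

P ≈ 1.93×10²⁹ W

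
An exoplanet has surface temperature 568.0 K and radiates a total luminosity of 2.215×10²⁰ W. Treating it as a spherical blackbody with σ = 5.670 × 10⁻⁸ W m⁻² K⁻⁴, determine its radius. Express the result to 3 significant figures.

R ≈ 5.47×10⁷ m

L = 4πR²σT⁴ ⇒ R = √(L/(4πσT⁴)).
σT⁴ = 5901.69 W/m², so R = √(2.215×10²⁰/(4π×5901.69)) = 5.47×10⁷ m.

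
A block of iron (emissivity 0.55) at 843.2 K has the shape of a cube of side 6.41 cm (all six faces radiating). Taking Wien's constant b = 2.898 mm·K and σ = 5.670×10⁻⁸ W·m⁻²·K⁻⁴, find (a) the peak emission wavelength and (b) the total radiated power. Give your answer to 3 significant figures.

(a) λ_max = b/T = 2.898×10⁻³/843.2 = 3.437×10⁻⁶ m = 3.44 μm.
Area A = 6s² = 6×(0.0641 m)² = 0.0246529 m².
(b) P = εσAT⁴ = 0.55×5.670×10⁻⁸×0.0246529×(843.2)⁴ = 389 W.

λ_max ≈ 3.44 μm; P ≈ 389 W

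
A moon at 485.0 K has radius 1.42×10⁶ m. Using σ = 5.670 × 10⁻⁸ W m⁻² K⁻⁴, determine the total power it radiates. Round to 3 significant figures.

P ≈ 7.95×10¹⁶ W

Surface area A = 4πR² = 4π(1.42×10⁶ m)² = 2.53388×10¹³ m².
P = σAT⁴ = 5.670×10⁻⁸ × 2.53388×10¹³ × (485.0)⁴ = 7.95×10¹⁶ W.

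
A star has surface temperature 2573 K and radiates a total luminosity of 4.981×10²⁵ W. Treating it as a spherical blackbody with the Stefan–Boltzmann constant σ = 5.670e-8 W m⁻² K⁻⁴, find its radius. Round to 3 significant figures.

R ≈ 1.26×10⁹ m

L = 4πR²σT⁴ ⇒ R = √(L/(4πσT⁴)).
σT⁴ = 2.48509×10⁶ W/m², so R = √(4.981×10²⁵/(4π×2.48509×10⁶)) = 1.26×10⁹ m.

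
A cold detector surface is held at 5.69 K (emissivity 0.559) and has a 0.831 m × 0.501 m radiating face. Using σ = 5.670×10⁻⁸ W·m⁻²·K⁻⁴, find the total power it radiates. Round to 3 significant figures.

P ≈ 1.38×10⁻⁵ W

Area A = 0.831 × 0.501 = 0.416331 m².
P = εσAT⁴ = 0.559 × 5.670×10⁻⁸ × 0.416331 × (5.69)⁴ = 1.38×10⁻⁵ W.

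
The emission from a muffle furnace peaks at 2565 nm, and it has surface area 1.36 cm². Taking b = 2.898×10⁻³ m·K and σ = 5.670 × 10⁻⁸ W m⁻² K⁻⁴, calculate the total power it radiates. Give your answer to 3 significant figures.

Wien's law: T = b/λ_max = 2.898×10⁻³/2.565×10⁻⁶ = 1129.82 K.
Area A = 1.36 cm² = 1.36×10⁻⁴ m².
Then P = σAT⁴ = 5.670×10⁻⁸×1.36×10⁻⁴×(1129.82)⁴ = 12.6 W.

P ≈ 12.6 W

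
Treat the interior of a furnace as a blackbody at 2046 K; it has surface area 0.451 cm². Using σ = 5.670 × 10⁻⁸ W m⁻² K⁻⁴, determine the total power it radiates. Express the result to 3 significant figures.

P ≈ 44.8 W

Area A = 0.451 cm² = 4.51×10⁻⁵ m².
P = σAT⁴ = 5.670×10⁻⁸ × 4.51×10⁻⁵ × (2046)⁴ = 44.8 W.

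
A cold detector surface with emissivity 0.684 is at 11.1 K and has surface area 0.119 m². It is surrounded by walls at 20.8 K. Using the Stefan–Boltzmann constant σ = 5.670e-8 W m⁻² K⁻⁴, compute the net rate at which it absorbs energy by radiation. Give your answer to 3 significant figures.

Area A = 0.119 m².
Net radiated power P_net = εσA(T⁴ − T₀⁴) = 0.684×5.670×10⁻⁸×0.119×(11.1⁴ − 20.8⁴).
T⁴ − T₀⁴ = 15180.7 − 1.87177×10⁵ = -1.71996×10⁵ K⁴, so P_net = -7.94×10⁻⁴ W — negative, meaning a net gain of 7.94×10⁻⁴ W.

Net gain ≈ 7.94×10⁻⁴ W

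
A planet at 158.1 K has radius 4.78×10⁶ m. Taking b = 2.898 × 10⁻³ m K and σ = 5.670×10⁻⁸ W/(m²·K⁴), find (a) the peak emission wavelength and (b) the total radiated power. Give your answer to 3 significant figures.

(a) λ_max = b/T = 2.898×10⁻³/158.1 = 1.833×10⁻⁵ m = 18.3 μm.
Surface area A = 4πR² = 4π(4.78×10⁶ m)² = 2.87121×10¹⁴ m².
(b) P = σAT⁴ = 5.670×10⁻⁸×2.87121×10¹⁴×(158.1)⁴ = 1.02×10¹⁶ W.

λ_max ≈ 18.3 μm; P ≈ 1.02×10¹⁶ W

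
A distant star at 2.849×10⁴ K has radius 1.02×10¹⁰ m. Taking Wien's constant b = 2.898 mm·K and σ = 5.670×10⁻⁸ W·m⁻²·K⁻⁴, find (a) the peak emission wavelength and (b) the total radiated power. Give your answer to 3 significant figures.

(a) λ_max = b/T = 2.898×10⁻³/2.849×10⁴ = 1.017×10⁻⁷ m = 102 nm.
Surface area A = 4πR² = 4π(1.02×10¹⁰ m)² = 1.30741×10²¹ m².
(b) P = σAT⁴ = 5.670×10⁻⁸×1.30741×10²¹×(2.849×10⁴)⁴ = 4.88×10³¹ W.

λ_max ≈ 102 nm; P ≈ 4.88×10³¹ W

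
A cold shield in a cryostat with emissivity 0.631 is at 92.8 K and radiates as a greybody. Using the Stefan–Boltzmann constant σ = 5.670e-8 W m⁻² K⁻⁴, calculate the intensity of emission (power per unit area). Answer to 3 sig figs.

Stefan–Boltzmann: I = εσT⁴ = 0.631 × 5.670×10⁻⁸ × (92.8)⁴ = 2.65 W/m².

I ≈ 2.65 W/m²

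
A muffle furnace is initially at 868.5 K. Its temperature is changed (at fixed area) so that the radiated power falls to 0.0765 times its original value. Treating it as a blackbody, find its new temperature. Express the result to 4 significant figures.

T₂ ≈ 456.8 K

P ∝ T⁴, so T₂/T₁ = (P₂/P₁)^(1/4) = (0.0765)^(1/4) = 0.525915.
T₂ = 868.5 × 0.525915 = 456.8 K.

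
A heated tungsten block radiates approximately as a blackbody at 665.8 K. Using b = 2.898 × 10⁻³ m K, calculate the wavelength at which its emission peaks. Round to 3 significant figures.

λ_max ≈ 4.35 μm

Wien's displacement law: λ_max = b/T = (2.898×10⁻³ m·K)/(665.8 K) = 4.353×10⁻⁶ m.
That is 4.35 μm, in the infrared range.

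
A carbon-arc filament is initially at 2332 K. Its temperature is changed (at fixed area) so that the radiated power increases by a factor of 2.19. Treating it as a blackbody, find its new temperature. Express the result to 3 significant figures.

T₂ ≈ 2.84×10³ K

P ∝ T⁴, so T₂/T₁ = (P₂/P₁)^(1/4) = (2.19)^(1/4) = 1.21650.
T₂ = 2332 × 1.21650 = 2.84×10³ K.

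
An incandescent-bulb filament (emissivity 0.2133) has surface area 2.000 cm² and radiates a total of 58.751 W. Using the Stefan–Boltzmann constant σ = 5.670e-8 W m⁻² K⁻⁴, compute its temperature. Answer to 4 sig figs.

Area A = 2.000 cm² = 2.000×10⁻⁴ m².
P = εσAT⁴ ⇒ T = (P/(εσA))^(1/4) = (58.751/(0.2133×5.670×10⁻⁸×2.000×10⁻⁴))^(1/4) = 2220 K.

T ≈ 2220 K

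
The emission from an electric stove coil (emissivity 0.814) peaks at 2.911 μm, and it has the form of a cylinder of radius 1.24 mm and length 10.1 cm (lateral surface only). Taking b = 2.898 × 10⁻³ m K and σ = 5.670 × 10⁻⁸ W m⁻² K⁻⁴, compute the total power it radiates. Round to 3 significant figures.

Wien's law: T = b/λ_max = 2.898×10⁻³/2.911×10⁻⁶ = 995.534 K.
Lateral area A = 2πrL = 2π×1.24×10⁻³×0.101 = 7.86906×10⁻⁴ m².
Then P = εσAT⁴ = 0.814×5.670×10⁻⁸×7.86906×10⁻⁴×(995.534)⁴ = 35.7 W.

P ≈ 35.7 W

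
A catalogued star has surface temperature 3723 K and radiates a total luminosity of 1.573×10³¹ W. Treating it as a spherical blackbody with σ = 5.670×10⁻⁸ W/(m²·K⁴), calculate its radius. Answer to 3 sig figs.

R ≈ 3.39×10¹¹ m

L = 4πR²σT⁴ ⇒ R = √(L/(4πσT⁴)).
σT⁴ = 1.08932×10⁷ W/m², so R = √(1.573×10³¹/(4π×1.08932×10⁷)) = 3.39×10¹¹ m.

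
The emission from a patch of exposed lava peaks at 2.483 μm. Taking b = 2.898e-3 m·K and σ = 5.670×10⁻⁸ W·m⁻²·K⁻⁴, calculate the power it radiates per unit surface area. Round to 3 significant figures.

Wien's law: T = b/λ_max = 2.898×10⁻³/2.483×10⁻⁶ = 1167.14 K.
Then I = σT⁴ = 5.670×10⁻⁸×(1167.14)⁴ = 1.05×10⁵ W/m².

I ≈ 1.05×10⁵ W/m²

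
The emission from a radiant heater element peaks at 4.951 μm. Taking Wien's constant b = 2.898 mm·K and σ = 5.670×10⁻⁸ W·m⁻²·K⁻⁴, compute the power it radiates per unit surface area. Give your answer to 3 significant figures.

I ≈ 6.66×10³ W/m²

Wien's law: T = b/λ_max = 2.898×10⁻³/4.951×10⁻⁶ = 585.336 K.
Then I = σT⁴ = 5.670×10⁻⁸×(585.336)⁴ = 6.66×10³ W/m².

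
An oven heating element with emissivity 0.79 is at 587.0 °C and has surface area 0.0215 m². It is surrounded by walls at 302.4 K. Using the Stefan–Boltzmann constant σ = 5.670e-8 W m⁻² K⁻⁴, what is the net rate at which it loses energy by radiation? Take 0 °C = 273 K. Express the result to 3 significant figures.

T = 587.0 °C + 273 = 860.0 K.
Area A = 0.0215 m².
Net radiated power P_net = εσA(T⁴ − T₀⁴) = 0.79×5.670×10⁻⁸×0.0215×(860.0⁴ − 302.4⁴).
T⁴ − T₀⁴ = 5.47008×10¹¹ − 8.36233×10⁹ = 5.38646×10¹¹ K⁴, so P_net = 519 W.

Net loss ≈ 519 W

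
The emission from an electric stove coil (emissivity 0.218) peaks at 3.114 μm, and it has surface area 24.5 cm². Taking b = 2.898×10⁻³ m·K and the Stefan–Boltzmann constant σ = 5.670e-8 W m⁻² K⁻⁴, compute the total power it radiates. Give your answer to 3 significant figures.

Wien's law: T = b/λ_max = 2.898×10⁻³/3.114×10⁻⁶ = 930.636 K.
Area A = 24.5 cm² = 2.45×10⁻³ m².
Then P = εσAT⁴ = 0.218×5.670×10⁻⁸×2.45×10⁻³×(930.636)⁴ = 22.7 W.

P ≈ 22.7 W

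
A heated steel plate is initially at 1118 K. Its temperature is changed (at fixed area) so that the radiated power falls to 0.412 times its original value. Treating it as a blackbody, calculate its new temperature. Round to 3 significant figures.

T₂ ≈ 896 K

P ∝ T⁴, so T₂/T₁ = (P₂/P₁)^(1/4) = (0.412)^(1/4) = 0.801169.
T₂ = 1118 × 0.801169 = 896 K.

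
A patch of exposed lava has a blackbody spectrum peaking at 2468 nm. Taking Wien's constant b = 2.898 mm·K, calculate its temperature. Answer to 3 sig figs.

Wien's law gives T = b/λ_max = (2.898×10⁻³ m·K)/(2.468×10⁻⁶ m) = 1.17×10³ K.

T ≈ 1.17×10³ K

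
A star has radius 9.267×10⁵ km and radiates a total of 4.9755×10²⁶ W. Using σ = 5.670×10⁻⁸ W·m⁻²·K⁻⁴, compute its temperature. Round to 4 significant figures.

T ≈ 5340 K

Surface area A = 4πR² = 4π(9.267×10⁸ m)² = 1.07917×10¹⁹ m².
P = σAT⁴ ⇒ T = (P/(σA))^(1/4) = (4.9755×10²⁶/(5.670×10⁻⁸×1.07917×10¹⁹))^(1/4) = 5340 K.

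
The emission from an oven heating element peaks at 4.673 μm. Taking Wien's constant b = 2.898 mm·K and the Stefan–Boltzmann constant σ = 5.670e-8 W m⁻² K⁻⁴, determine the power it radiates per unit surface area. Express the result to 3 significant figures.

I ≈ 8.39×10³ W/m²

Wien's law: T = b/λ_max = 2.898×10⁻³/4.673×10⁻⁶ = 620.158 K.
Then I = σT⁴ = 5.670×10⁻⁸×(620.158)⁴ = 8.39×10³ W/m².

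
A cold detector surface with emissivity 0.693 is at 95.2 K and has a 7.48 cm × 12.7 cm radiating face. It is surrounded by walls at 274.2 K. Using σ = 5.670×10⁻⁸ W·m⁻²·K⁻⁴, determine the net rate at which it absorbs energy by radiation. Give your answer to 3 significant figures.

Area A = 0.0748 × 0.127 = 9.4996×10⁻³ m².
Net radiated power P_net = εσA(T⁴ − T₀⁴) = 0.693×5.670×10⁻⁸×9.4996×10⁻³×(95.2⁴ − 274.2⁴).
T⁴ − T₀⁴ = 8.21387×10⁷ − 5.65288×10⁹ = -5.57074×10⁹ K⁴, so P_net = -2.08 W — negative, meaning a net gain of 2.08 W.

Net gain ≈ 2.08 W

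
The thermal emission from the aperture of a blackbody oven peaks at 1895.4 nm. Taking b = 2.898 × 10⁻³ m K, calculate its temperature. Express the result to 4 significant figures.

T ≈ 1529 K

Wien's law gives T = b/λ_max = (2.898×10⁻³ m·K)/(1.8954×10⁻⁶ m) = 1529 K.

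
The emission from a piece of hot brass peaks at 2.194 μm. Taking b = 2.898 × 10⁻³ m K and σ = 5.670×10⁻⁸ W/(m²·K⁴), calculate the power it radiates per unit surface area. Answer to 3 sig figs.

Wien's law: T = b/λ_max = 2.898×10⁻³/2.194×10⁻⁶ = 1320.88 K.
Then I = σT⁴ = 5.670×10⁻⁸×(1320.88)⁴ = 1.73×10⁵ W/m².

I ≈ 1.73×10⁵ W/m²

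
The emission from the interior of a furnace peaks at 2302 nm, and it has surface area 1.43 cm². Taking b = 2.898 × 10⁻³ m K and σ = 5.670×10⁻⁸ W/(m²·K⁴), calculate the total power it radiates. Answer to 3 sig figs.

Wien's law: T = b/λ_max = 2.898×10⁻³/2.302×10⁻⁶ = 1258.91 K.
Area A = 1.43 cm² = 1.43×10⁻⁴ m².
Then P = σAT⁴ = 5.670×10⁻⁸×1.43×10⁻⁴×(1258.91)⁴ = 20.4 W.

P ≈ 20.4 W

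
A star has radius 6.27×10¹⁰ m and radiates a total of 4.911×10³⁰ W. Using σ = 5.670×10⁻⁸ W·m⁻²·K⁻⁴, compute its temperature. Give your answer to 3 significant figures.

T ≈ 6.47×10³ K

Surface area A = 4πR² = 4π(6.27×10¹⁰ m)² = 4.94020×10²² m².
P = σAT⁴ ⇒ T = (P/(σA))^(1/4) = (4.911×10³⁰/(5.670×10⁻⁸×4.94020×10²²))^(1/4) = 6.47×10³ K.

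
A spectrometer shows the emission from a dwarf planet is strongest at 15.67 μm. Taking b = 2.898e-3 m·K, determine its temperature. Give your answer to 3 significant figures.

Wien's law gives T = b/λ_max = (2.898×10⁻³ m·K)/(1.567×10⁻⁵ m) = 185 K.

T ≈ 185 K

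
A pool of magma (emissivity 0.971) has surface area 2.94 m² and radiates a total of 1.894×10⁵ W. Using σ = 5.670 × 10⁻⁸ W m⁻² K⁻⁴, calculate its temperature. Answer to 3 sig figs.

T ≈ 1.04×10³ K

Area A = 2.94 m².
P = εσAT⁴ ⇒ T = (P/(εσA))^(1/4) = (1.894×10⁵/(0.971×5.670×10⁻⁸×2.94))^(1/4) = 1.04×10³ K.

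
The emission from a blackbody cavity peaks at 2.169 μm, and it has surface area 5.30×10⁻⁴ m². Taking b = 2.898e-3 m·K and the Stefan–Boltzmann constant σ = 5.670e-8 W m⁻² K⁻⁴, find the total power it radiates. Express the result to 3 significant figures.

Wien's law: T = b/λ_max = 2.898×10⁻³/2.169×10⁻⁶ = 1336.10 K.
Area A = 5.30×10⁻⁴ m².
Then P = σAT⁴ = 5.670×10⁻⁸×5.30×10⁻⁴×(1336.10)⁴ = 95.8 W.

P ≈ 95.8 W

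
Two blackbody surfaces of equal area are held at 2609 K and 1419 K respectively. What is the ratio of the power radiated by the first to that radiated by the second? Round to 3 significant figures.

P₁/P₂ ≈ 11.4

With equal areas, P₁/P₂ = (T₁/T₂)⁴ = (2609/1419)⁴ = 11.4.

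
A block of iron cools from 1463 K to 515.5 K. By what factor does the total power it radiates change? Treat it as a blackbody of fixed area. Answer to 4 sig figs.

P₂/P₁ ≈ 0.01541

P ∝ T⁴, so P₂/P₁ = (T₂/T₁)⁴ = (515.5/1463)⁴ = (0.352358)⁴ = 0.01541.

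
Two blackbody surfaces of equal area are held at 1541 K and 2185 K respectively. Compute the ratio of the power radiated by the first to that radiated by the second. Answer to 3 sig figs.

P₁/P₂ ≈ 0.247

With equal areas, P₁/P₂ = (T₁/T₂)⁴ = (1541/2185)⁴ = 0.247.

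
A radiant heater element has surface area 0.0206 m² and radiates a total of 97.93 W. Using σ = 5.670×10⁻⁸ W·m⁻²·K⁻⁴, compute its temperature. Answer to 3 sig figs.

T ≈ 538 K

Area A = 0.0206 m².
P = σAT⁴ ⇒ T = (P/(σA))^(1/4) = (97.93/(5.670×10⁻⁸×0.0206))^(1/4) = 538 K.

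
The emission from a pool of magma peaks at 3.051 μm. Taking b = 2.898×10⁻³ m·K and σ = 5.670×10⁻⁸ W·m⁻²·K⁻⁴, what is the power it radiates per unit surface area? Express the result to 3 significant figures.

I ≈ 4.62×10⁴ W/m²

Wien's law: T = b/λ_max = 2.898×10⁻³/3.051×10⁻⁶ = 949.853 K.
Then I = σT⁴ = 5.670×10⁻⁸×(949.853)⁴ = 4.62×10⁴ W/m².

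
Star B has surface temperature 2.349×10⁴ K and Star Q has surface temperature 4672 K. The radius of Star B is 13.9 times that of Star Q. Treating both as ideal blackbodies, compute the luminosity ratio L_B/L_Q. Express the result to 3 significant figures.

L_B/L_Q ≈ 1.23×10⁵

L ∝ R²T⁴, so L_B/L_Q = (R_B/R_Q)²(T_B/T_Q)⁴ = (13.9)² × (2.349×10⁴/4672)⁴ = 193.21 × 639.029 = 1.23×10⁵.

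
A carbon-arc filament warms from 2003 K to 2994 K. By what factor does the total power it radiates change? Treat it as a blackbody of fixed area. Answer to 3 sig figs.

P ∝ T⁴, so P₂/P₁ = (T₂/T₁)⁴ = (2994/2003)⁴ = (1.49476)⁴ = 4.99.

P₂/P₁ ≈ 4.99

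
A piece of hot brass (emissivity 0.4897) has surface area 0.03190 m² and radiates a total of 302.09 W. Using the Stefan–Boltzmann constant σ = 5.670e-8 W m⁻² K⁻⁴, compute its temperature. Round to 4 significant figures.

T ≈ 764.2 K

Area A = 0.03190 m².
P = εσAT⁴ ⇒ T = (P/(εσA))^(1/4) = (302.09/(0.4897×5.670×10⁻⁸×0.03190))^(1/4) = 764.2 K.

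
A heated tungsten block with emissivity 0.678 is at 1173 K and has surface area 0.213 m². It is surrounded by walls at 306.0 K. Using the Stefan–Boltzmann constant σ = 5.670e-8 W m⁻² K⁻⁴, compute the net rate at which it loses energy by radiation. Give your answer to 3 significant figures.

Net loss ≈ 1.54×10⁴ W

Area A = 0.213 m².
Net radiated power P_net = εσA(T⁴ − T₀⁴) = 0.678×5.670×10⁻⁸×0.213×(1173⁴ − 306.0⁴).
T⁴ − T₀⁴ = 1.89318×10¹² − 8.76770×10⁹ = 1.88441×10¹² K⁴, so P_net = 1.54×10⁴ W.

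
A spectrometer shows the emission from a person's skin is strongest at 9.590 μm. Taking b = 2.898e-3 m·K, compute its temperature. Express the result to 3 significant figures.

Wien's law gives T = b/λ_max = (2.898×10⁻³ m·K)/(9.590×10⁻⁶ m) = 302 K.

T ≈ 302 K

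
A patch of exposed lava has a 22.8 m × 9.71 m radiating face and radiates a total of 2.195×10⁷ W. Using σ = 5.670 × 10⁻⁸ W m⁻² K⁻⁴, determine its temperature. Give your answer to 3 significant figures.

T ≈ 1.15×10³ K

Area A = 22.8 × 9.71 = 221.388 m².
P = σAT⁴ ⇒ T = (P/(σA))^(1/4) = (2.195×10⁷/(5.670×10⁻⁸×221.388))^(1/4) = 1.15×10³ K.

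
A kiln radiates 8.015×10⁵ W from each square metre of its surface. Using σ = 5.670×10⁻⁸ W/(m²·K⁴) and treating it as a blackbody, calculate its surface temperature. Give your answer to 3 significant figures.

T ≈ 1.94×10³ K

I = σT⁴, so T = (I/σ)^(1/4) = (8.015×10⁵/(5.670×10⁻⁸))^(1/4) = 1.94×10³ K.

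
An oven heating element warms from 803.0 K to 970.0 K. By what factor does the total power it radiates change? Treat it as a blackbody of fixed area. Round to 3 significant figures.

P₂/P₁ ≈ 2.13

P ∝ T⁴, so P₂/P₁ = (T₂/T₁)⁴ = (970.0/803.0)⁴ = (1.20797)⁴ = 2.13.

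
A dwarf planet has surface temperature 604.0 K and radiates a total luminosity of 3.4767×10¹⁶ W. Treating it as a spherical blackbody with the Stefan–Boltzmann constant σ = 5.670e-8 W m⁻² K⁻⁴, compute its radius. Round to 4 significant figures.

R ≈ 6.055×10⁵ m

L = 4πR²σT⁴ ⇒ R = √(L/(4πσT⁴)).
σT⁴ = 7546.24 W/m², so R = √(3.4767×10¹⁶/(4π×7546.24)) = 6.055×10⁵ m.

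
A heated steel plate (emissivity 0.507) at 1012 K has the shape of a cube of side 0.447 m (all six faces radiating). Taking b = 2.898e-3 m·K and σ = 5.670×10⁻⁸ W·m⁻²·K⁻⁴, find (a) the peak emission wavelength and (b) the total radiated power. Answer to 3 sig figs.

(a) λ_max = b/T = 2.898×10⁻³/1012 = 2.864×10⁻⁶ m = 2.86 μm.
Area A = 6s² = 6×(0.447 m)² = 1.19885 m².
(b) P = εσAT⁴ = 0.507×5.670×10⁻⁸×1.19885×(1012)⁴ = 3.61×10⁴ W.

λ_max ≈ 2.86 μm; P ≈ 3.61×10⁴ W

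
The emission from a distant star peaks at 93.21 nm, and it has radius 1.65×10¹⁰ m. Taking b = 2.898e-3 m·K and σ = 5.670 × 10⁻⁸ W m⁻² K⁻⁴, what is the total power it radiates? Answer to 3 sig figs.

P ≈ 1.81×10³² W

Wien's law: T = b/λ_max = 2.898×10⁻³/9.321×10⁻⁸ = 31091.1 K.
Surface area A = 4πR² = 4π(1.65×10¹⁰ m)² = 3.42119×10²¹ m².
Then P = σAT⁴ = 5.670×10⁻⁸×3.42119×10²¹×(31091.1)⁴ = 1.81×10³² W.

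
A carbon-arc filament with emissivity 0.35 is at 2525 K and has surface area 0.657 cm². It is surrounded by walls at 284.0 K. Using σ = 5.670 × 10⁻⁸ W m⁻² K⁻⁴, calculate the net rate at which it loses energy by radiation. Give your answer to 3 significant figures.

Area A = 0.657 cm² = 6.57×10⁻⁵ m².
Net radiated power P_net = εσA(T⁴ − T₀⁴) = 0.35×5.670×10⁻⁸×6.57×10⁻⁵×(2525⁴ − 284.0⁴).
T⁴ − T₀⁴ = 4.06486×10¹³ − 6.50539×10⁹ = 4.06421×10¹³ K⁴, so P_net = 53.0 W.

Net loss ≈ 53.0 W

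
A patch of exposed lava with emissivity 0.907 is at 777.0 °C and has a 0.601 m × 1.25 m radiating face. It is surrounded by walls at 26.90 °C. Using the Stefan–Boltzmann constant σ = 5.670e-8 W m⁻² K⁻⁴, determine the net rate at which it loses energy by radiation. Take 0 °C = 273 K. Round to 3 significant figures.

Net loss ≈ 4.66×10⁴ W

T = 777.0 °C + 273 = 1050.0 K.
Surroundings: T = 26.90 °C + 273 = 299.90 K.
Area A = 0.601 × 1.25 = 0.75125 m².
Net radiated power P_net = εσA(T⁴ − T₀⁴) = 0.907×5.670×10⁻⁸×0.75125×(1050.0⁴ − 299.90⁴).
T⁴ − T₀⁴ = 1.21551×10¹² − 8.08921×10⁹ = 1.20742×10¹² K⁴, so P_net = 4.66×10⁴ W.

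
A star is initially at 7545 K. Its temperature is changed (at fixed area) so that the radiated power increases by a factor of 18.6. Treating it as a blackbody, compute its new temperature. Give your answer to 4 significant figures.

P ∝ T⁴, so T₂/T₁ = (P₂/P₁)^(1/4) = (18.6)^(1/4) = 2.07672.
T₂ = 7545 × 2.07672 = 1.567×10⁴ K.

T₂ ≈ 1.567×10⁴ K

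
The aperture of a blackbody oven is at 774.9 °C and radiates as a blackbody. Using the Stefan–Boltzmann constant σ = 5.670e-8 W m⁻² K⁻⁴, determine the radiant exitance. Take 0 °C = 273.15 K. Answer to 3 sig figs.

T = 774.9 °C + 273.15 = 1048.05 K.
Stefan–Boltzmann: I = σT⁴ = 5.670×10⁻⁸ × (1048.05)⁴ = 6.84×10⁴ W/m².

I ≈ 6.84×10⁴ W/m²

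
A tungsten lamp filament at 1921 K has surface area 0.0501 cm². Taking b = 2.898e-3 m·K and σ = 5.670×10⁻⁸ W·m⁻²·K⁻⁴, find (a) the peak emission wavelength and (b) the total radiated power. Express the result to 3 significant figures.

(a) λ_max = b/T = 2.898×10⁻³/1921 = 1.509×10⁻⁶ m = 1.51×10³ nm.
Area A = 0.0501 cm² = 5.01×10⁻⁶ m².
(b) P = σAT⁴ = 5.670×10⁻⁸×5.01×10⁻⁶×(1921)⁴ = 3.87 W.

λ_max ≈ 1.51×10³ nm; P ≈ 3.87 W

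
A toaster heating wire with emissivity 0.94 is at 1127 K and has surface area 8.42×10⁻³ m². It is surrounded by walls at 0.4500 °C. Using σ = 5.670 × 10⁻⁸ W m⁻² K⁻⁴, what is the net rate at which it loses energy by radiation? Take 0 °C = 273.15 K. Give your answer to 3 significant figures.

Surroundings: T = 0.4500 °C + 273.15 = 273.6000 K.
Area A = 8.42×10⁻³ m².
Net radiated power P_net = εσA(T⁴ − T₀⁴) = 0.94×5.670×10⁻⁸×8.42×10⁻³×(1127⁴ − 273.6000⁴).
T⁴ − T₀⁴ = 1.61323×10¹² − 5.60356×10⁹ = 1.60763×10¹² K⁴, so P_net = 721 W.

Net loss ≈ 721 W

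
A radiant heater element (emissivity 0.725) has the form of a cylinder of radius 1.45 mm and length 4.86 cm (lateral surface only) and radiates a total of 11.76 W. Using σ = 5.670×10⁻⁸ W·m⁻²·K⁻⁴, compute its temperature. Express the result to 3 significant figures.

Lateral area A = 2πrL = 2π×1.45×10⁻³×0.0486 = 4.42776×10⁻⁴ m².
P = εσAT⁴ ⇒ T = (P/(εσA))^(1/4) = (11.76/(0.725×5.670×10⁻⁸×4.42776×10⁻⁴))^(1/4) = 897 K.

T ≈ 897 K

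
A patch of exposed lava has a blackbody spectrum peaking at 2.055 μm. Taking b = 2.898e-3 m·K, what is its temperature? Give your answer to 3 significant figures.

Wien's law gives T = b/λ_max = (2.898×10⁻³ m·K)/(2.055×10⁻⁶ m) = 1.41×10³ K.

T ≈ 1.41×10³ K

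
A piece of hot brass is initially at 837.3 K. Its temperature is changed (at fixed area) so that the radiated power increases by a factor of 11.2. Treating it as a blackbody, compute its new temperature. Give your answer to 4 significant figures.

T₂ ≈ 1532 K

P ∝ T⁴, so T₂/T₁ = (P₂/P₁)^(1/4) = (11.2)^(1/4) = 1.82938.
T₂ = 837.3 × 1.82938 = 1532 K.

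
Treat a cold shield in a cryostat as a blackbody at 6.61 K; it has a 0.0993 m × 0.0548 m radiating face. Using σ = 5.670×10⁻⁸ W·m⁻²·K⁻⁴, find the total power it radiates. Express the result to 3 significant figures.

Area A = 0.0993 × 0.0548 = 5.44164×10⁻³ m².
P = σAT⁴ = 5.670×10⁻⁸ × 5.44164×10⁻³ × (6.61)⁴ = 5.89×10⁻⁷ W.

P ≈ 5.89×10⁻⁷ W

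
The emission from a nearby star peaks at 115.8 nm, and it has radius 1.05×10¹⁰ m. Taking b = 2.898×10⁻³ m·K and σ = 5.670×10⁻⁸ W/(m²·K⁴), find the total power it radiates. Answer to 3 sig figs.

Wien's law: T = b/λ_max = 2.898×10⁻³/1.158×10⁻⁷ = 25025.9 K.
Surface area A = 4πR² = 4π(1.05×10¹⁰ m)² = 1.38544×10²¹ m².
Then P = σAT⁴ = 5.670×10⁻⁸×1.38544×10²¹×(25025.9)⁴ = 3.08×10³¹ W.

P ≈ 3.08×10³¹ W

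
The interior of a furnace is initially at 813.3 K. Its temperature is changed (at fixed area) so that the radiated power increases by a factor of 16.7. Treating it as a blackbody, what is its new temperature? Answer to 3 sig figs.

T₂ ≈ 1.64×10³ K

P ∝ T⁴, so T₂/T₁ = (P₂/P₁)^(1/4) = (16.7)^(1/4) = 2.02153.
T₂ = 813.3 × 2.02153 = 1.64×10³ K.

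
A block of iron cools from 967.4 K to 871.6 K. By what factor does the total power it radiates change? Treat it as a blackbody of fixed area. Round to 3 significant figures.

P ∝ T⁴, so P₂/P₁ = (T₂/T₁)⁴ = (871.6/967.4)⁴ = (0.900972)⁴ = 0.659.

P₂/P₁ ≈ 0.659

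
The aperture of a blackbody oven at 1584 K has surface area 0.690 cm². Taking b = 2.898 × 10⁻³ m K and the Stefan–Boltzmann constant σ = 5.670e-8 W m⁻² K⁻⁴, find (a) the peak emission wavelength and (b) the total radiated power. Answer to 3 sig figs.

(a) λ_max = b/T = 2.898×10⁻³/1584 = 1.830×10⁻⁶ m = 1.83×10³ nm.
Area A = 0.690 cm² = 6.90×10⁻⁵ m².
(b) P = σAT⁴ = 5.670×10⁻⁸×6.90×10⁻⁵×(1584)⁴ = 24.6 W.

λ_max ≈ 1.83×10³ nm; P ≈ 24.6 W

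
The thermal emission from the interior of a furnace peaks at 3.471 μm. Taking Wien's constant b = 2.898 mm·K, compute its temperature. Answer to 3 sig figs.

Wien's law gives T = b/λ_max = (2.898×10⁻³ m·K)/(3.471×10⁻⁶ m) = 835 K.

T ≈ 835 K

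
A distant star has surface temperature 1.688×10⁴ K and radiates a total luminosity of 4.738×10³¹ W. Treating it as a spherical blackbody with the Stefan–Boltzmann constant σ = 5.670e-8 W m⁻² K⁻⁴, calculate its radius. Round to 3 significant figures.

R ≈ 2.86×10¹⁰ m

L = 4πR²σT⁴ ⇒ R = √(L/(4πσT⁴)).
σT⁴ = 4.60334×10⁹ W/m², so R = √(4.738×10³¹/(4π×4.60334×10⁹)) = 2.86×10¹⁰ m.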